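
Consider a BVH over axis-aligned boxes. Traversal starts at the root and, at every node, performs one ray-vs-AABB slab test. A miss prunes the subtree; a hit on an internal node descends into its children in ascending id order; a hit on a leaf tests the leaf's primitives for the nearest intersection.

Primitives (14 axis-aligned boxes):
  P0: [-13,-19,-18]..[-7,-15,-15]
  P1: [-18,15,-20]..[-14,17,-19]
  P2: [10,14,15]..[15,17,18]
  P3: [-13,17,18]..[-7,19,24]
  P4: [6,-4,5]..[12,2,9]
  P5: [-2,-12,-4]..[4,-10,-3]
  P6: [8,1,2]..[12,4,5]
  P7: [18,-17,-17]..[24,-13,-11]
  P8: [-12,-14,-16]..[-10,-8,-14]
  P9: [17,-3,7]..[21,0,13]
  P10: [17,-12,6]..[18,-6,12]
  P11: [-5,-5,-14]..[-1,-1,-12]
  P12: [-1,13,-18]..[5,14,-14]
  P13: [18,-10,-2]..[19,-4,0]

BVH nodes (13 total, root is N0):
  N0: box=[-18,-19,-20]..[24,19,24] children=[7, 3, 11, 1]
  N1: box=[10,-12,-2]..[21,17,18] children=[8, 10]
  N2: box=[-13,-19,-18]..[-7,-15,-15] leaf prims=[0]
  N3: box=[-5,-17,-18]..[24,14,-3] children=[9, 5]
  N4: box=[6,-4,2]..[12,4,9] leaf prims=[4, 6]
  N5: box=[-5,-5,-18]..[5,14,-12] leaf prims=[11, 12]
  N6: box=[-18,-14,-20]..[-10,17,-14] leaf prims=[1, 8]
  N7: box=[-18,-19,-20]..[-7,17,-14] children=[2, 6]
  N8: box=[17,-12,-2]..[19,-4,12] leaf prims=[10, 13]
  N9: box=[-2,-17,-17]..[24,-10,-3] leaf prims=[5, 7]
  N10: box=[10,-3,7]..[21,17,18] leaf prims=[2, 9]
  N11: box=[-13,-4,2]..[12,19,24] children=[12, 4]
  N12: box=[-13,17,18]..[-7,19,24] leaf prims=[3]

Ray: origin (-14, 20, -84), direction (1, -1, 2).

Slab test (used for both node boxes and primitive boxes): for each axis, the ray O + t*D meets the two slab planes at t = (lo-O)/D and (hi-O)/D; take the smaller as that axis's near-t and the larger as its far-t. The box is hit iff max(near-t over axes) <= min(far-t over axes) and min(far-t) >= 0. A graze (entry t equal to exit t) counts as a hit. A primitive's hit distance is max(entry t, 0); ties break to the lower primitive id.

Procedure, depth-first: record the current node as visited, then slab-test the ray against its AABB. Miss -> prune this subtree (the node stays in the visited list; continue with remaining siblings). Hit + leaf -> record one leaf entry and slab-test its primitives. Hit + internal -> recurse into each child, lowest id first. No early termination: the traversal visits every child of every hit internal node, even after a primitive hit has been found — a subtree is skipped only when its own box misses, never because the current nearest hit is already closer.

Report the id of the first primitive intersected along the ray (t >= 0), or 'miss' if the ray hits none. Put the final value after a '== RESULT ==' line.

Walk:
N0 x:[-4,38] y:[1,39] z:[32,54] -> hit [32,38], descend [1, 3, 7, 11]
  N1 x:[24,35] y:[3,32] z:[41,51] -> miss, prune
  N3 x:[9,38] y:[6,37] z:[33,81/2] -> hit [33,37], descend [5, 9]
    N5 x:[9,19] y:[6,25] z:[33,36] -> miss, prune
    N9 x:[12,38] y:[30,37] z:[67/2,81/2] -> hit [67/2,37] leaf, test {P5(miss), P7@t=67/2}
  N7 x:[-4,7] y:[3,39] z:[32,35] -> miss, prune
  N11 x:[1,26] y:[1,24] z:[43,54] -> miss, prune

order=[0, 1, 3, 5, 9, 7, 11]  |boxes|=7  |leaves|=1  hit=P7

== RESULT ==
7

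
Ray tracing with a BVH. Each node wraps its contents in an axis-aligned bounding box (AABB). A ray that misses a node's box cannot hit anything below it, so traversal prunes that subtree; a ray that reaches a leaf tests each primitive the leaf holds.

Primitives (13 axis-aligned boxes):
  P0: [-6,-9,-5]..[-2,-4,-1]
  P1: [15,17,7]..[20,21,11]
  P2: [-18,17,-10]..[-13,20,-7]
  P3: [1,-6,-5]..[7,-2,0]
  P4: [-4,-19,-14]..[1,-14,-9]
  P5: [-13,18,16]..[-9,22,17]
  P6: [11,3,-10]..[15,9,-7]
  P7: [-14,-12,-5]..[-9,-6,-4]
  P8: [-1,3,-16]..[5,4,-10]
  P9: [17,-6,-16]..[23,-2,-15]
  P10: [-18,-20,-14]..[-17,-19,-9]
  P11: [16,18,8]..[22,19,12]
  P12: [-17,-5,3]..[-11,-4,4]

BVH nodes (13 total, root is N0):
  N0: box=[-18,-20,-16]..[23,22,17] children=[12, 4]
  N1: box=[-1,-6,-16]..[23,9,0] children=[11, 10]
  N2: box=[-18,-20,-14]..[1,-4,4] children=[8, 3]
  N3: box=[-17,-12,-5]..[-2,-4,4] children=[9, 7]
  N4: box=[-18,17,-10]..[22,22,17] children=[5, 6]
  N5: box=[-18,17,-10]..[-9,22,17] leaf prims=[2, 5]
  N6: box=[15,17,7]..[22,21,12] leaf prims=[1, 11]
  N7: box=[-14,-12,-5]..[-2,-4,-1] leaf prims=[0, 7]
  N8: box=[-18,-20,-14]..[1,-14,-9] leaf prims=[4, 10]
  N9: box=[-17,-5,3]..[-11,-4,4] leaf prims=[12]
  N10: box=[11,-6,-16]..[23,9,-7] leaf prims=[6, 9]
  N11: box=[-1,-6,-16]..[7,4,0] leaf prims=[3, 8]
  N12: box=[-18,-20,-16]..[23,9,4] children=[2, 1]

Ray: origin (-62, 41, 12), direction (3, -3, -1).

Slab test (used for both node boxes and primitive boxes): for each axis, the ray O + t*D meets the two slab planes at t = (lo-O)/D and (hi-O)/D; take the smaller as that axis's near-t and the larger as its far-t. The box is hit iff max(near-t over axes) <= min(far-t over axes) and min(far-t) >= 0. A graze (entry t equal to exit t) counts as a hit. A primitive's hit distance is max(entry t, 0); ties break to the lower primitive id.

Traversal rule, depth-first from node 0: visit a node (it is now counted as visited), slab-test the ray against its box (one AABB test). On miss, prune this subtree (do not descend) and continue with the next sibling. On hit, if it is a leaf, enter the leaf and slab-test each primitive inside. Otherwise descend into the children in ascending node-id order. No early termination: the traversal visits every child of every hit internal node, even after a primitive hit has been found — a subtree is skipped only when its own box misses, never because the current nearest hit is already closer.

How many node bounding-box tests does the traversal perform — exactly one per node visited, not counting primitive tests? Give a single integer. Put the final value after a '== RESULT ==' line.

Walk:
N0 x:[44/3,85/3] y:[19/3,61/3] z:[-5,28] -> hit [44/3,61/3], descend [4, 12]
  N4 x:[44/3,28] y:[19/3,8] z:[-5,22] -> miss, prune
  N12 x:[44/3,85/3] y:[32/3,61/3] z:[8,28] -> hit [44/3,61/3], descend [1, 2]
    N1 x:[61/3,85/3] y:[32/3,47/3] z:[12,28] -> miss, prune
    N2 x:[44/3,21] y:[15,61/3] z:[8,26] -> hit [15,61/3], descend [3, 8]
      N3 x:[15,20] y:[15,53/3] z:[8,17] -> hit [15,17], descend [7, 9]
        N7 x:[16,20] y:[15,53/3] z:[13,17] -> hit [16,17] leaf, test {P0(miss), P7@t=16}
        N9 x:[15,17] y:[15,46/3] z:[8,9] -> miss, prune
      N8 x:[44/3,21] y:[55/3,61/3] z:[21,26] -> miss, prune

9 AABB tests over nodes [0, 4, 12, 1, 2, 3, 7, 9, 8]; 1 leaf entered; closest P7.

== RESULT ==
9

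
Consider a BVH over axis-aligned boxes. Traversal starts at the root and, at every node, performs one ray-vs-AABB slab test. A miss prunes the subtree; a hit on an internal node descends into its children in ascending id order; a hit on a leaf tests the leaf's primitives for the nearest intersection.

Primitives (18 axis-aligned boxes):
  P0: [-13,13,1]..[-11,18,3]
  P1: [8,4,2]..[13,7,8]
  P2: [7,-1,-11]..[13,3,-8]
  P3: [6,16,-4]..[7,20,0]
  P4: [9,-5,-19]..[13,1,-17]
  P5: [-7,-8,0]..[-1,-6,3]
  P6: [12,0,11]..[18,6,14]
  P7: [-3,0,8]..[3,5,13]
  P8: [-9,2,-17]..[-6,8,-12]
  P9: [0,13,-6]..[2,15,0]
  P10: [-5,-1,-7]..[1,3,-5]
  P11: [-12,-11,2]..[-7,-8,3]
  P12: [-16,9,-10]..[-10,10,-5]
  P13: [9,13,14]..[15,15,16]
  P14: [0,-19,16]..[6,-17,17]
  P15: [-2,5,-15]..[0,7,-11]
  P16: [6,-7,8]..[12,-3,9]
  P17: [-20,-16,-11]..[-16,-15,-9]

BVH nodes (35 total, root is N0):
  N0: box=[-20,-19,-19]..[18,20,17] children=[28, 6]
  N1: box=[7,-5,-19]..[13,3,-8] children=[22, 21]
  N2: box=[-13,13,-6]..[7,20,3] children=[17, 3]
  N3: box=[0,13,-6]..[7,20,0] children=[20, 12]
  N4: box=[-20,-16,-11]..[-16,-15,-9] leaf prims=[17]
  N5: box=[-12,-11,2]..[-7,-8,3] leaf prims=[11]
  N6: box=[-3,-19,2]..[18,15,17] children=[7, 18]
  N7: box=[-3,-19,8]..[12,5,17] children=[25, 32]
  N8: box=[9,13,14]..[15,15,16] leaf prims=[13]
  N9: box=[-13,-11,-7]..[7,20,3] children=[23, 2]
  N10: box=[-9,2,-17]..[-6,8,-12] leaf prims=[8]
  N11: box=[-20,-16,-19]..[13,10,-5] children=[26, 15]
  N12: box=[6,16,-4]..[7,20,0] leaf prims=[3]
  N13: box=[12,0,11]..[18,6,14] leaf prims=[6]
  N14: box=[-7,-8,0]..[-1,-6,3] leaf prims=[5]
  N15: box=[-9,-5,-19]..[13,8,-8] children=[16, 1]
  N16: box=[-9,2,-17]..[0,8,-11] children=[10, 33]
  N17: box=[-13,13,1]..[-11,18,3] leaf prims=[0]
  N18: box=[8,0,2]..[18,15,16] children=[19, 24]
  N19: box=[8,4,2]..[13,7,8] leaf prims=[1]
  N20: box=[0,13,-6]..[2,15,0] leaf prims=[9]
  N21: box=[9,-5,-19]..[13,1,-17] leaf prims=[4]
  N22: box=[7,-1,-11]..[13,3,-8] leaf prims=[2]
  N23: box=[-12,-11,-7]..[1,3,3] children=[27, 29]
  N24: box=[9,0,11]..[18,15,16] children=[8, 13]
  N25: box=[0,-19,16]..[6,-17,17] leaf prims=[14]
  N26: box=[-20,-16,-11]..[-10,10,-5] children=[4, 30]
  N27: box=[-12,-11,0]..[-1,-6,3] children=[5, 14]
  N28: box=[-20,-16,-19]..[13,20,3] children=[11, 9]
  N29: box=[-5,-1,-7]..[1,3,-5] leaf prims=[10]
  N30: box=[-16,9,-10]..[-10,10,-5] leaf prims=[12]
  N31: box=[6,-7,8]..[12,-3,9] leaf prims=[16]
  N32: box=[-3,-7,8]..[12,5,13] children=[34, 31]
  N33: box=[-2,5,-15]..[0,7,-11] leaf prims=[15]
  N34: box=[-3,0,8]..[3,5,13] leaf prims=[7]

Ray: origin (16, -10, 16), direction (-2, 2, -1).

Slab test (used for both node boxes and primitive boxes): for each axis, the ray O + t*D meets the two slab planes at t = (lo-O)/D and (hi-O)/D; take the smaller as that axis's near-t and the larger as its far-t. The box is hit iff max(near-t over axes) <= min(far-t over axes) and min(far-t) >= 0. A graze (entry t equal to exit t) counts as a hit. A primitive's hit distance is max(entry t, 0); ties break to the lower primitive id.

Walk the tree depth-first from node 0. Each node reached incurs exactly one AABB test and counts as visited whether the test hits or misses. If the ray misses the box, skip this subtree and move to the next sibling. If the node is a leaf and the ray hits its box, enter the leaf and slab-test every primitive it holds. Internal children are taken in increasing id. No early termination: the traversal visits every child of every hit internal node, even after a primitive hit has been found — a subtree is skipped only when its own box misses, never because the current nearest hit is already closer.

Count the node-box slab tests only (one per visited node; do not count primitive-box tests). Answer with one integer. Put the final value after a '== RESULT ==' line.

Traverse from the root:
N0 x:[-1,18] y:[-9/2,15] z:[-1,35] -> hit [-1,15], descend [6, 28]
  N6 x:[-1,19/2] y:[-9/2,25/2] z:[-1,14] -> hit [-1,19/2], descend [7, 18]
    N7 x:[2,19/2] y:[-9/2,15/2] z:[-1,8] -> hit [2,15/2], descend [25, 32]
      N25 x:[5,8] y:[-9/2,-7/2] z:[-1,0] -> miss, prune
      N32 x:[2,19/2] y:[3/2,15/2] z:[3,8] -> hit [3,15/2], descend [31, 34]
        N31 x:[2,5] y:[3/2,7/2] z:[7,8] -> miss, prune
        N34 x:[13/2,19/2] y:[5,15/2] z:[3,8] -> hit [13/2,15/2] leaf, test {P7@t=13/2}
    N18 x:[-1,4] y:[5,25/2] z:[0,14] -> miss, prune
  N28 x:[3/2,18] y:[-3,15] z:[13,35] -> hit [13,15], descend [9, 11]
    N9 x:[9/2,29/2] y:[-1/2,15] z:[13,23] -> hit [13,29/2], descend [2, 23]
      N2 x:[9/2,29/2] y:[23/2,15] z:[13,22] -> hit [13,29/2], descend [3, 17]
        N3 x:[9/2,8] y:[23/2,15] z:[16,22] -> miss, prune
        N17 x:[27/2,29/2] y:[23/2,14] z:[13,15] -> hit [27/2,14] leaf, test {P0@t=27/2}
      N23 x:[15/2,14] y:[-1/2,13/2] z:[13,23] -> miss, prune
    N11 x:[3/2,18] y:[-3,10] z:[21,35] -> miss, prune

Summary -> nodes [0, 6, 7, 25, 32, 31, 34, 18, 28, 9, 2, 3, 17, 23, 11]; box-tests=15; leaf-entries=2; first=P7

== RESULT ==
15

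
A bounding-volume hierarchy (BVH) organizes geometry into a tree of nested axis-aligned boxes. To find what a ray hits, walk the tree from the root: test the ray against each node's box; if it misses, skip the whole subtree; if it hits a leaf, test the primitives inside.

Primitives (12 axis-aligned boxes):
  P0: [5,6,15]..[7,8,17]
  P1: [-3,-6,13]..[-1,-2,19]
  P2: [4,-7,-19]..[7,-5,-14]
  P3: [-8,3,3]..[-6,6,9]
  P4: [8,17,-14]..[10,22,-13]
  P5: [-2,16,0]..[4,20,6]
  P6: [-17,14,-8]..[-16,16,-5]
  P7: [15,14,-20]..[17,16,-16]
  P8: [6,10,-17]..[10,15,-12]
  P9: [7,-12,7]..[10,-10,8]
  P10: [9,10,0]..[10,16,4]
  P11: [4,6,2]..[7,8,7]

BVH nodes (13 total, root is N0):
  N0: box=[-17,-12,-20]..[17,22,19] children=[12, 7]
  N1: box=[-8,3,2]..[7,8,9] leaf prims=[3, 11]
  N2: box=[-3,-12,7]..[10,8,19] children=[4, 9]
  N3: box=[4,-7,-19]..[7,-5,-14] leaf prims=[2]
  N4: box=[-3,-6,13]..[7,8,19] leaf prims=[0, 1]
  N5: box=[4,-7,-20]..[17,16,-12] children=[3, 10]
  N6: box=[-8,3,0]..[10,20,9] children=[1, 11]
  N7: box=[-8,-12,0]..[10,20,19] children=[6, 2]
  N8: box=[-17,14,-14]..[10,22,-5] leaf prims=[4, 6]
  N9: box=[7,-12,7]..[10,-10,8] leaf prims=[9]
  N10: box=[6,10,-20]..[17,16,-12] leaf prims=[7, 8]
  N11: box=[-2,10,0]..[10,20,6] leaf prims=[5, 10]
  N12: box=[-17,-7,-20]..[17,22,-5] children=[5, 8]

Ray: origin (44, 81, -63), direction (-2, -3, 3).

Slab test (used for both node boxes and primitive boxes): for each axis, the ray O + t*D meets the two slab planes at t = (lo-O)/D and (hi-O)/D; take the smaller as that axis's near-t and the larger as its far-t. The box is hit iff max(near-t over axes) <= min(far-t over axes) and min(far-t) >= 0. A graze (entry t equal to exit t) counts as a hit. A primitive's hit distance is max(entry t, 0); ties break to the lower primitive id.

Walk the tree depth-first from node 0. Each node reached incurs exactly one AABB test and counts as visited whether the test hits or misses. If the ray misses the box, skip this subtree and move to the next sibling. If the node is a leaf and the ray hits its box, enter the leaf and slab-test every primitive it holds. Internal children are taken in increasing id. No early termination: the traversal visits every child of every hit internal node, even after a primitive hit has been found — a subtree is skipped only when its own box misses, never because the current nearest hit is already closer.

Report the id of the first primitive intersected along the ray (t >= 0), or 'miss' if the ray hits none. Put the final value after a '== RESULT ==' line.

Trace the traversal:
N0 x:[27/2,61/2] y:[59/3,31] z:[43/3,82/3] -> hit [59/3,82/3], descend [7, 12]
  N7 x:[17,26] y:[61/3,31] z:[21,82/3] -> hit [21,26], descend [2, 6]
    N2 x:[17,47/2] y:[73/3,31] z:[70/3,82/3] -> miss, prune
    N6 x:[17,26] y:[61/3,26] z:[21,24] -> hit [21,24], descend [1, 11]
      N1 x:[37/2,26] y:[73/3,26] z:[65/3,24] -> miss, prune
      N11 x:[17,23] y:[61/3,71/3] z:[21,23] -> hit [21,23] leaf, test {P5@t=21, P10(miss)}
  N12 x:[27/2,61/2] y:[59/3,88/3] z:[43/3,58/3] -> miss, prune

7 AABB tests over nodes [0, 7, 2, 6, 1, 11, 12]; 1 leaf entered; closest P5.

== RESULT ==
5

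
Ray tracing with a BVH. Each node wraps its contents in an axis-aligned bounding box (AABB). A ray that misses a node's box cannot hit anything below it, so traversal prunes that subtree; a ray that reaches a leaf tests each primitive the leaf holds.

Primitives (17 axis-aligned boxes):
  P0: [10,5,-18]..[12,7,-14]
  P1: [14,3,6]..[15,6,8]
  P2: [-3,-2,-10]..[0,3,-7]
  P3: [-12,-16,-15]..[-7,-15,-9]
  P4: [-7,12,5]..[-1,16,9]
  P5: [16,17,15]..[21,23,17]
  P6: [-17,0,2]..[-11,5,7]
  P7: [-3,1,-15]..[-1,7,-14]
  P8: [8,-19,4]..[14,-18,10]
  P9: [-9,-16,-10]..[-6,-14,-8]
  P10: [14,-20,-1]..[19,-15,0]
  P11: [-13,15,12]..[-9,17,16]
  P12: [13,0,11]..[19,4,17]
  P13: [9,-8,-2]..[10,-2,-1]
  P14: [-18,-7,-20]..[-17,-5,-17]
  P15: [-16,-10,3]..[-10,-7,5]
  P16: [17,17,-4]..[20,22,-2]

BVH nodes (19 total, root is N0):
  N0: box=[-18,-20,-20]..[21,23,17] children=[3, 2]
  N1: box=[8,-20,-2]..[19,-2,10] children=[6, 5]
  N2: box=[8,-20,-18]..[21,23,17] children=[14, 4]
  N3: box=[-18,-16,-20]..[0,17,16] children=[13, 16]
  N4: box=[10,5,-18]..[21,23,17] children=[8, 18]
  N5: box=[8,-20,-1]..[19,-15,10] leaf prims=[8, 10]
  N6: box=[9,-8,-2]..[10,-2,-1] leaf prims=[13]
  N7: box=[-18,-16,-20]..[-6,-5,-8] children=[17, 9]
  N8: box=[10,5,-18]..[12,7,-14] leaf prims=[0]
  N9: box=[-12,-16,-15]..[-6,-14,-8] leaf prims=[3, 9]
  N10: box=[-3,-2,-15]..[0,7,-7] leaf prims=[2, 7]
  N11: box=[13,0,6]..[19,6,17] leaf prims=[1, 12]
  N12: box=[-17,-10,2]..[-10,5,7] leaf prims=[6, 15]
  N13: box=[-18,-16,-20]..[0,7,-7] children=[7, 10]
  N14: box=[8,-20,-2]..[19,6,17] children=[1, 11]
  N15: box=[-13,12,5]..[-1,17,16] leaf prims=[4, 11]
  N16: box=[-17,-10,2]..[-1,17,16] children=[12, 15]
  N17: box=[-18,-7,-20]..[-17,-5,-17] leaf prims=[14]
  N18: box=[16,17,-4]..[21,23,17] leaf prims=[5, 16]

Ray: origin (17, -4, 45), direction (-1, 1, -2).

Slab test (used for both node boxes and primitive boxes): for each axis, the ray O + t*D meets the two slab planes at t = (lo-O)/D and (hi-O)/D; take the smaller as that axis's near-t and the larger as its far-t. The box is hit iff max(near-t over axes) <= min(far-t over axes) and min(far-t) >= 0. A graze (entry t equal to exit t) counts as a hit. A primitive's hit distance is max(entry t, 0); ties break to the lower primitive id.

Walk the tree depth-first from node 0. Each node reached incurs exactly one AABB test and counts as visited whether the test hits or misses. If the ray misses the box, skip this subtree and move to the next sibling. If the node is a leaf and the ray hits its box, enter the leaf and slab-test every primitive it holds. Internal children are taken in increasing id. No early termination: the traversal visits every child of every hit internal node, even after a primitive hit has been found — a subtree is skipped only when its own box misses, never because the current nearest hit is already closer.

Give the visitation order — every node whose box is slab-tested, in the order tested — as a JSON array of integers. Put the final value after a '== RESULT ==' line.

Trace the traversal:
N0 x:[-4,35] y:[-16,27] z:[14,65/2] -> hit [14,27], descend [2, 3]
  N2 x:[-4,9] y:[-16,27] z:[14,63/2] -> miss, prune
  N3 x:[17,35] y:[-12,21] z:[29/2,65/2] -> hit [17,21], descend [13, 16]
    N13 x:[17,35] y:[-12,11] z:[26,65/2] -> miss, prune
    N16 x:[18,34] y:[-6,21] z:[29/2,43/2] -> hit [18,21], descend [12, 15]
      N12 x:[27,34] y:[-6,9] z:[19,43/2] -> miss, prune
      N15 x:[18,30] y:[16,21] z:[29/2,20] -> hit [18,20] leaf, test {P4@t=18, P11(miss)}

Summary -> nodes [0, 2, 3, 13, 16, 12, 15]; box-tests=7; leaf-entries=1; first=P4

== RESULT ==
[0, 2, 3, 13, 16, 12, 15]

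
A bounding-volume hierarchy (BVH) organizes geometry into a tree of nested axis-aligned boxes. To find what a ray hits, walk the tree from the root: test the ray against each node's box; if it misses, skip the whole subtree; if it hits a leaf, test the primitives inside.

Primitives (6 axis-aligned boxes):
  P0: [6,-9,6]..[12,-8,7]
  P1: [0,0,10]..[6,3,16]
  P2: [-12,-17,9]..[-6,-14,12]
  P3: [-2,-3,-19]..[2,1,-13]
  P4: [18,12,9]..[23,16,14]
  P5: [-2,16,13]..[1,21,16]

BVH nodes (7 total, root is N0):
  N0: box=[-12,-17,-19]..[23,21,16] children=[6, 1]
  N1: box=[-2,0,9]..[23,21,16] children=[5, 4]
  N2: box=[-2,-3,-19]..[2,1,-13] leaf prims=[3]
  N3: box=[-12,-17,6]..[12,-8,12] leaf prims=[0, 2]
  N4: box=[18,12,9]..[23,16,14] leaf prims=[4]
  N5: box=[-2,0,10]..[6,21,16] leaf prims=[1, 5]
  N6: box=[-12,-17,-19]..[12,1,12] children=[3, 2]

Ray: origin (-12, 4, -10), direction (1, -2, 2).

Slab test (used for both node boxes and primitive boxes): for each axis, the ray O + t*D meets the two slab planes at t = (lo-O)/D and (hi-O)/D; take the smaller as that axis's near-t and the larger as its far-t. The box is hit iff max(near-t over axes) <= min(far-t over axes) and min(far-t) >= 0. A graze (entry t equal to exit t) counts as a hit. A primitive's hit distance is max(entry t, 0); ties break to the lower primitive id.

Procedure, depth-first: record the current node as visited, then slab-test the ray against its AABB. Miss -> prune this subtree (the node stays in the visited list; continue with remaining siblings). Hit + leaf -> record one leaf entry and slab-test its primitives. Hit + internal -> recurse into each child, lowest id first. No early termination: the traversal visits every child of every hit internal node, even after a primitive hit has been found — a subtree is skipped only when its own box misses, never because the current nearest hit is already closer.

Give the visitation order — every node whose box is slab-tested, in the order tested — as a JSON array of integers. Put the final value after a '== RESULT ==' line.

Trace the traversal:
N0 x:[0,35] y:[-17/2,21/2] z:[-9/2,13] -> hit [0,21/2], descend [1, 6]
  N1 x:[10,35] y:[-17/2,2] z:[19/2,13] -> miss, prune
  N6 x:[0,24] y:[3/2,21/2] z:[-9/2,11] -> hit [3/2,21/2], descend [2, 3]
    N2 x:[10,14] y:[3/2,7/2] z:[-9/2,-3/2] -> miss, prune
    N3 x:[0,24] y:[6,21/2] z:[8,11] -> hit [8,21/2] leaf, test {P0(miss), P2(miss)}

Visited [0, 1, 6, 2, 3]. Tests: 5 box, 1 leaf. Nearest: miss.

== RESULT ==
[0, 1, 6, 2, 3]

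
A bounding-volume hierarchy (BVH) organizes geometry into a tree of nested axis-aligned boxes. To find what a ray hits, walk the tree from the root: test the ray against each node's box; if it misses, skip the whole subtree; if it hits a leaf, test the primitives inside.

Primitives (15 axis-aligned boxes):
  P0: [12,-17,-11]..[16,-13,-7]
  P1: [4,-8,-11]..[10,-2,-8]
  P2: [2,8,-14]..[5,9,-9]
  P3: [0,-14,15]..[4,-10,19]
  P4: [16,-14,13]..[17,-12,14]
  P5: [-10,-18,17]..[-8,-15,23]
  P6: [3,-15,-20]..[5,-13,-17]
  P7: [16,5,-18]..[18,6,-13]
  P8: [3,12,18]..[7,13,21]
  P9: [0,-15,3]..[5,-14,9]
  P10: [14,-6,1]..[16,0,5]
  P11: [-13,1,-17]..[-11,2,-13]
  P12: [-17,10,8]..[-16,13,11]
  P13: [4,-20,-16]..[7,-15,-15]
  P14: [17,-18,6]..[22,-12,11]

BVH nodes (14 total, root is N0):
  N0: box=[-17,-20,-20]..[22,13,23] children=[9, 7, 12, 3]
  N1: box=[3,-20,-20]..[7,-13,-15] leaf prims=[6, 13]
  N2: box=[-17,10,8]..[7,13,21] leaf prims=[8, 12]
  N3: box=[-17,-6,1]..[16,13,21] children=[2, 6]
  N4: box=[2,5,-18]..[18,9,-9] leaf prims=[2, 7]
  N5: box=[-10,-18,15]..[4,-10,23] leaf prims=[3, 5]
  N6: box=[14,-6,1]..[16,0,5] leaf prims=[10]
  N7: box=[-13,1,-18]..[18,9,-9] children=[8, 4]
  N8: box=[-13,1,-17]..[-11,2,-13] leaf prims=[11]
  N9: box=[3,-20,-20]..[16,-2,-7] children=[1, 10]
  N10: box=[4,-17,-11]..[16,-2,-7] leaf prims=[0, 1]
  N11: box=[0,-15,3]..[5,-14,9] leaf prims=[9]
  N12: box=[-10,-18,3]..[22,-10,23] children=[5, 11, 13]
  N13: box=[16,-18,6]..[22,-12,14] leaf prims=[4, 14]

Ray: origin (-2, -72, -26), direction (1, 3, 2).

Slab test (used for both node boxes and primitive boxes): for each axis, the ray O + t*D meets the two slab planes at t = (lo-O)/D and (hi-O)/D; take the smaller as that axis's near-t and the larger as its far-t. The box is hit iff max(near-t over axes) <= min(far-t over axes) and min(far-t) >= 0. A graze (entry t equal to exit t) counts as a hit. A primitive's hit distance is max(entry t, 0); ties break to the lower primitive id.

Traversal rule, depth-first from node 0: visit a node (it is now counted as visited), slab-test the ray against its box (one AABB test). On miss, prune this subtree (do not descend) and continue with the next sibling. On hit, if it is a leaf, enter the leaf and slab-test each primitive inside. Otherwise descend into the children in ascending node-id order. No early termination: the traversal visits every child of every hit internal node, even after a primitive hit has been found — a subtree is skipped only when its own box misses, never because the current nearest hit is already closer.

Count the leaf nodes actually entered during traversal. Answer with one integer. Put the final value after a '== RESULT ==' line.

Walk:
N0 x:[-15,24] y:[52/3,85/3] z:[3,49/2] -> hit [52/3,24], descend [3, 7, 9, 12]
  N3 x:[-15,18] y:[22,85/3] z:[27/2,47/2] -> miss, prune
  N7 x:[-11,20] y:[73/3,27] z:[4,17/2] -> miss, prune
  N9 x:[5,18] y:[52/3,70/3] z:[3,19/2] -> miss, prune
  N12 x:[-8,24] y:[18,62/3] z:[29/2,49/2] -> hit [18,62/3], descend [5, 11, 13]
    N5 x:[-8,6] y:[18,62/3] z:[41/2,49/2] -> miss, prune
    N11 x:[2,7] y:[19,58/3] z:[29/2,35/2] -> miss, prune
    N13 x:[18,24] y:[18,20] z:[16,20] -> hit [18,20] leaf, test {P4(miss), P14(miss)}

Summary -> nodes [0, 3, 7, 9, 12, 5, 11, 13]; box-tests=8; leaf-entries=1; first=miss

== RESULT ==
1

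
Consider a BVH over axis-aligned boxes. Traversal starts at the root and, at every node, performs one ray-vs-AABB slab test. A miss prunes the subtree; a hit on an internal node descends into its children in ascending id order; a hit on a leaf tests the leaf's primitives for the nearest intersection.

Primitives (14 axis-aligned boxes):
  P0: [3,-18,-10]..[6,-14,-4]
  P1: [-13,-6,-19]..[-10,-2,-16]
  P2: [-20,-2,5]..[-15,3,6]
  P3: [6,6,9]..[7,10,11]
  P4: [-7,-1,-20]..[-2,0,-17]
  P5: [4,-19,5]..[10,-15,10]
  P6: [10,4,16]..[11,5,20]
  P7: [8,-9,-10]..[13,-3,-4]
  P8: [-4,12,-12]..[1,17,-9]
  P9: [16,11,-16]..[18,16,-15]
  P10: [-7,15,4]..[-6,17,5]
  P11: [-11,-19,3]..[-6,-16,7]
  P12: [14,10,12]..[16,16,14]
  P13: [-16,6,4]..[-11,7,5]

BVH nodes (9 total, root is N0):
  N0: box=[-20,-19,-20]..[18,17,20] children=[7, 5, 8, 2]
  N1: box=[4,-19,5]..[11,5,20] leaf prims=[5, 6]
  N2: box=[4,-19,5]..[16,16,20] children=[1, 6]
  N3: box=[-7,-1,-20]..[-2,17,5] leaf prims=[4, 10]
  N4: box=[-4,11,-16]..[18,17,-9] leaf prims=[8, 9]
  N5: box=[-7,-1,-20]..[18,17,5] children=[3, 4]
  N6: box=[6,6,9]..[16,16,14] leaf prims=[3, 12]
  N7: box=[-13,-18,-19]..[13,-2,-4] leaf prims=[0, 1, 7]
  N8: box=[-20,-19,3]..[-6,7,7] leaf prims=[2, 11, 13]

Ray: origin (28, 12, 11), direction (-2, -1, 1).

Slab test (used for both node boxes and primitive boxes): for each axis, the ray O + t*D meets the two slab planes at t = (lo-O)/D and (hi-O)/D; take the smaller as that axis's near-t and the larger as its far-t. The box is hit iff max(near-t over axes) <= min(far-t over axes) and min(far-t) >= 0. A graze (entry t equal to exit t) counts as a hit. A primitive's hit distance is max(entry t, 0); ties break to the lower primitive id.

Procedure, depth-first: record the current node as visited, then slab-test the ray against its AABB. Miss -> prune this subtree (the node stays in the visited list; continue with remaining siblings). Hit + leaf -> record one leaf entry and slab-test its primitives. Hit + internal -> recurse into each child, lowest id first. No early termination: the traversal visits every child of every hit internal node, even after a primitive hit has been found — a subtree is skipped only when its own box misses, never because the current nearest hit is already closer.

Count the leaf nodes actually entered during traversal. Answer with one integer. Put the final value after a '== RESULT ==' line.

Trace the traversal:
N0 x:[5,24] y:[-5,31] z:[-31,9] -> hit [5,9], descend [2, 5, 7, 8]
  N2 x:[6,12] y:[-4,31] z:[-6,9] -> hit [6,9], descend [1, 6]
    N1 x:[17/2,12] y:[7,31] z:[-6,9] -> hit [17/2,9] leaf, test {P5(miss), P6(miss)}
    N6 x:[6,11] y:[-4,6] z:[-2,3] -> miss, prune
  N5 x:[5,35/2] y:[-5,13] z:[-31,-6] -> miss, prune
  N7 x:[15/2,41/2] y:[14,30] z:[-30,-15] -> miss, prune
  N8 x:[17,24] y:[5,31] z:[-8,-4] -> miss, prune

Visited [0, 2, 1, 6, 5, 7, 8]. Tests: 7 box, 1 leaf. Nearest: miss.

== RESULT ==
1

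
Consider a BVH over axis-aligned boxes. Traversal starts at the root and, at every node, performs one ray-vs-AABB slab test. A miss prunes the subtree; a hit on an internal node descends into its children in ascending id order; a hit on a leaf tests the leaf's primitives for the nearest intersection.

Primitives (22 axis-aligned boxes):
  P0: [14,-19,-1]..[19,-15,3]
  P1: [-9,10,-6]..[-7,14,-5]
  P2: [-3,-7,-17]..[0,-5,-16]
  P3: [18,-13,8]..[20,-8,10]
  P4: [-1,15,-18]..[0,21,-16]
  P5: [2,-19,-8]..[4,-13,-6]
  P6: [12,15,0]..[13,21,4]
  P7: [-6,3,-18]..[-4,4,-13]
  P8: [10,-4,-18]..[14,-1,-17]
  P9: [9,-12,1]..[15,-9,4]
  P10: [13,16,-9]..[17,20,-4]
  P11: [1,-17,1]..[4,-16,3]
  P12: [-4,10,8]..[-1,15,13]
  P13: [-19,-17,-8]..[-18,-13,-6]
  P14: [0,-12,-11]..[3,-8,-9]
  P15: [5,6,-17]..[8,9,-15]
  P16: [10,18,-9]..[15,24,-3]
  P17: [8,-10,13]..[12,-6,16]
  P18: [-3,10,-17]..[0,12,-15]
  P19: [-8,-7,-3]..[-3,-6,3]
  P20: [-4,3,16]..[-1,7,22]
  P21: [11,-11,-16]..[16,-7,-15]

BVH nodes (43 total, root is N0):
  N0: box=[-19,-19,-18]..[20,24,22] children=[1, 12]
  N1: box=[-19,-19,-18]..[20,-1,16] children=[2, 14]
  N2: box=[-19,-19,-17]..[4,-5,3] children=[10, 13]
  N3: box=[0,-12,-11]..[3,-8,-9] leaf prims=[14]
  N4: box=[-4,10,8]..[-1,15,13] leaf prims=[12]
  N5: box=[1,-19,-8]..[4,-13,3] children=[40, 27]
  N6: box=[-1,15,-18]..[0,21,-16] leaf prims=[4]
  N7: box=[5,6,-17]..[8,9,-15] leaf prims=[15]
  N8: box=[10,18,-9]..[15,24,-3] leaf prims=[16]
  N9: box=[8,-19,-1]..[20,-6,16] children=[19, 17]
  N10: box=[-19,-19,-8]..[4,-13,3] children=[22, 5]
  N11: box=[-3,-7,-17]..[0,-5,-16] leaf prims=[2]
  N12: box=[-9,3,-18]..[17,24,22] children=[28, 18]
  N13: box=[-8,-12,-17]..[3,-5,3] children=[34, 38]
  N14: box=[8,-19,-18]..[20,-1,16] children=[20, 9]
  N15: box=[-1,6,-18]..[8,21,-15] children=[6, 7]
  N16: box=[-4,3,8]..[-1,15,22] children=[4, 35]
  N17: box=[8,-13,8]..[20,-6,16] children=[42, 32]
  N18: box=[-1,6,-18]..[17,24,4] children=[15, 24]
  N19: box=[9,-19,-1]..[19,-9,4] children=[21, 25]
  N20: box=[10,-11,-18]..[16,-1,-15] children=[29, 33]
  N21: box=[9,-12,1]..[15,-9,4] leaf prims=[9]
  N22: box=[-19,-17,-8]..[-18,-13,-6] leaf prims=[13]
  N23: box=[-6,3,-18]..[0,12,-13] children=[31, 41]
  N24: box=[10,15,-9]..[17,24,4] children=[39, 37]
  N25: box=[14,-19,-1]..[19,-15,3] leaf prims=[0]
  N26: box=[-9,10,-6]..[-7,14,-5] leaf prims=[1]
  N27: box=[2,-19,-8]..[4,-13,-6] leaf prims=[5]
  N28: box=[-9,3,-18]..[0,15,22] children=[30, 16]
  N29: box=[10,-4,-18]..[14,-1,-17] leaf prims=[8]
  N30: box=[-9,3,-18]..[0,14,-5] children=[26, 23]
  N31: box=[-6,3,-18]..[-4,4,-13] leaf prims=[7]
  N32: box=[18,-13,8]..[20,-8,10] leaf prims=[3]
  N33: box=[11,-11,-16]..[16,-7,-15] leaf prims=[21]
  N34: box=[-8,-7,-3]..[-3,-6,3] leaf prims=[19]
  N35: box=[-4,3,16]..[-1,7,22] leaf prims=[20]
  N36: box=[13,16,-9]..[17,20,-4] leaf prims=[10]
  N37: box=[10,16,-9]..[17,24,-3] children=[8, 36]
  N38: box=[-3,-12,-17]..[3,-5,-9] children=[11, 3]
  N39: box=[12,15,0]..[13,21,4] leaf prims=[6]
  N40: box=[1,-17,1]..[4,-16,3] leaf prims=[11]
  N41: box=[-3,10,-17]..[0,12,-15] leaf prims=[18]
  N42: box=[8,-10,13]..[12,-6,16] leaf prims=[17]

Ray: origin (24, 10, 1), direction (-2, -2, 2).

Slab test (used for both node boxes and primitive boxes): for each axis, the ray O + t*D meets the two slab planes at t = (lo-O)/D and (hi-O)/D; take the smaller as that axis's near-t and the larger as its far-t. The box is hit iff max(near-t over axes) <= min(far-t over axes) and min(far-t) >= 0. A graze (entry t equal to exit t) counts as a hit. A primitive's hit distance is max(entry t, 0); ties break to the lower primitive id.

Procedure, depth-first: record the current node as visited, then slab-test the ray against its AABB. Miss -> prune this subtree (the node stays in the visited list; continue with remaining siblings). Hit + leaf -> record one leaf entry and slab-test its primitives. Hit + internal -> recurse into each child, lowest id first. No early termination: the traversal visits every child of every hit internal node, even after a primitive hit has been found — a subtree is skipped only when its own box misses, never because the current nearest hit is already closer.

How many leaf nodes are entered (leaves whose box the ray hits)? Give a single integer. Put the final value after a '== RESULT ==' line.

Walk:
N0 x:[2,43/2] y:[-7,29/2] z:[-19/2,21/2] -> hit [2,21/2], descend [1, 12]
  N1 x:[2,43/2] y:[11/2,29/2] z:[-19/2,15/2] -> hit [11/2,15/2], descend [2, 14]
    N2 x:[10,43/2] y:[15/2,29/2] z:[-9,1] -> miss, prune
    N14 x:[2,8] y:[11/2,29/2] z:[-19/2,15/2] -> hit [11/2,15/2], descend [9, 20]
      N9 x:[2,8] y:[8,29/2] z:[-1,15/2] -> miss, prune
      N20 x:[4,7] y:[11/2,21/2] z:[-19/2,-8] -> miss, prune
  N12 x:[7/2,33/2] y:[-7,7/2] z:[-19/2,21/2] -> hit [7/2,7/2], descend [18, 28]
    N18 x:[7/2,25/2] y:[-7,2] z:[-19/2,3/2] -> miss, prune
    N28 x:[12,33/2] y:[-5/2,7/2] z:[-19/2,21/2] -> miss, prune

order=[0, 1, 2, 14, 9, 20, 12, 18, 28]  |boxes|=9  |leaves|=0  hit=miss

== RESULT ==
0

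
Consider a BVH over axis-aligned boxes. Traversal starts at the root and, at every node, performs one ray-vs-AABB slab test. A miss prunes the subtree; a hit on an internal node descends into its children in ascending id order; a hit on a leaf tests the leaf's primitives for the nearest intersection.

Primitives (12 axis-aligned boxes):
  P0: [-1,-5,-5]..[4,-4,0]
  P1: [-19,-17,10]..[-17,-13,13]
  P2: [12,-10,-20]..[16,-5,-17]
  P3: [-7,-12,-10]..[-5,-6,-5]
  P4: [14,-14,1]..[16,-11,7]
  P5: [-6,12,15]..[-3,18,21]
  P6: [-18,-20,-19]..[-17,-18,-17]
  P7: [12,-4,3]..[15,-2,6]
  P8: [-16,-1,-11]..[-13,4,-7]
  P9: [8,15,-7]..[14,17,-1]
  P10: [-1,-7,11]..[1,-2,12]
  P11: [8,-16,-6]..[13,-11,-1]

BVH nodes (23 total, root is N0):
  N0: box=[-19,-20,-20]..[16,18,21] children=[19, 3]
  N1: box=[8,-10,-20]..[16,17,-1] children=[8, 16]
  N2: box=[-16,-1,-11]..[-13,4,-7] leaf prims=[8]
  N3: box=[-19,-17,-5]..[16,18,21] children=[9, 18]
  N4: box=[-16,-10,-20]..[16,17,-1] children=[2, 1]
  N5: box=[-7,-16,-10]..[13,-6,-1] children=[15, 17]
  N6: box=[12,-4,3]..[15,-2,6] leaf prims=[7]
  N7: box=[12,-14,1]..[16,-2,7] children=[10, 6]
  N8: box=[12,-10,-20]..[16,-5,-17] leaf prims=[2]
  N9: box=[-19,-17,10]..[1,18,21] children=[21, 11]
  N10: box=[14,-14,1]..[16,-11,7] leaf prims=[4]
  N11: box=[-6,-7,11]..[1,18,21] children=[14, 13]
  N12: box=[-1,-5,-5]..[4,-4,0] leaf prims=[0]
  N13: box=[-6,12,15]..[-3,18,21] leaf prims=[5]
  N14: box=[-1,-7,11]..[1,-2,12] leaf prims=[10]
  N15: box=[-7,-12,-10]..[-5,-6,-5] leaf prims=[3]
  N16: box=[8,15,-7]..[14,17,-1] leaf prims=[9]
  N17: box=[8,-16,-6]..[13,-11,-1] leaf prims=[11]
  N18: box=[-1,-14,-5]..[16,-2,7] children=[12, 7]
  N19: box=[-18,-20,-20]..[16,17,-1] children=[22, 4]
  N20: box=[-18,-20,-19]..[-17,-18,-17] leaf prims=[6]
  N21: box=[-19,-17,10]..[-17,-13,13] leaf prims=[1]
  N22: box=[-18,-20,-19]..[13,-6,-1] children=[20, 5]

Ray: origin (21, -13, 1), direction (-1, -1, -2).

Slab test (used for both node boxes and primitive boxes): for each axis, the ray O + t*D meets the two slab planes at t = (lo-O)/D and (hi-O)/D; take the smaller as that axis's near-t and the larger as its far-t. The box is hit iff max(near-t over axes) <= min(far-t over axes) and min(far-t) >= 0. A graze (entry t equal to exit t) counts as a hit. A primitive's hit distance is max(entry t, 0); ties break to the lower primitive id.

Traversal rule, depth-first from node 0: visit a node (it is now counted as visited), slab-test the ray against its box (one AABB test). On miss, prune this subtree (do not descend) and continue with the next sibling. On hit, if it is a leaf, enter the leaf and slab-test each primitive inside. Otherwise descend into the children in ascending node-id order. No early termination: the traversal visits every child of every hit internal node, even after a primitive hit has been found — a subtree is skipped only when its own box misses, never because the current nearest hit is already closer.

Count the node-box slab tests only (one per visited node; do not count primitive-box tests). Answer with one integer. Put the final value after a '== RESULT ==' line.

Traverse from the root:
N0 x:[5,40] y:[-31,7] z:[-10,21/2] -> hit [5,7], descend [3, 19]
  N3 x:[5,40] y:[-31,4] z:[-10,3] -> miss, prune
  N19 x:[5,39] y:[-30,7] z:[1,21/2] -> hit [5,7], descend [4, 22]
    N4 x:[5,37] y:[-30,-3] z:[1,21/2] -> miss, prune
    N22 x:[8,39] y:[-7,7] z:[1,10] -> miss, prune

Visited [0, 3, 19, 4, 22]. Tests: 5 box, 0 leaf. Nearest: miss.

== RESULT ==
5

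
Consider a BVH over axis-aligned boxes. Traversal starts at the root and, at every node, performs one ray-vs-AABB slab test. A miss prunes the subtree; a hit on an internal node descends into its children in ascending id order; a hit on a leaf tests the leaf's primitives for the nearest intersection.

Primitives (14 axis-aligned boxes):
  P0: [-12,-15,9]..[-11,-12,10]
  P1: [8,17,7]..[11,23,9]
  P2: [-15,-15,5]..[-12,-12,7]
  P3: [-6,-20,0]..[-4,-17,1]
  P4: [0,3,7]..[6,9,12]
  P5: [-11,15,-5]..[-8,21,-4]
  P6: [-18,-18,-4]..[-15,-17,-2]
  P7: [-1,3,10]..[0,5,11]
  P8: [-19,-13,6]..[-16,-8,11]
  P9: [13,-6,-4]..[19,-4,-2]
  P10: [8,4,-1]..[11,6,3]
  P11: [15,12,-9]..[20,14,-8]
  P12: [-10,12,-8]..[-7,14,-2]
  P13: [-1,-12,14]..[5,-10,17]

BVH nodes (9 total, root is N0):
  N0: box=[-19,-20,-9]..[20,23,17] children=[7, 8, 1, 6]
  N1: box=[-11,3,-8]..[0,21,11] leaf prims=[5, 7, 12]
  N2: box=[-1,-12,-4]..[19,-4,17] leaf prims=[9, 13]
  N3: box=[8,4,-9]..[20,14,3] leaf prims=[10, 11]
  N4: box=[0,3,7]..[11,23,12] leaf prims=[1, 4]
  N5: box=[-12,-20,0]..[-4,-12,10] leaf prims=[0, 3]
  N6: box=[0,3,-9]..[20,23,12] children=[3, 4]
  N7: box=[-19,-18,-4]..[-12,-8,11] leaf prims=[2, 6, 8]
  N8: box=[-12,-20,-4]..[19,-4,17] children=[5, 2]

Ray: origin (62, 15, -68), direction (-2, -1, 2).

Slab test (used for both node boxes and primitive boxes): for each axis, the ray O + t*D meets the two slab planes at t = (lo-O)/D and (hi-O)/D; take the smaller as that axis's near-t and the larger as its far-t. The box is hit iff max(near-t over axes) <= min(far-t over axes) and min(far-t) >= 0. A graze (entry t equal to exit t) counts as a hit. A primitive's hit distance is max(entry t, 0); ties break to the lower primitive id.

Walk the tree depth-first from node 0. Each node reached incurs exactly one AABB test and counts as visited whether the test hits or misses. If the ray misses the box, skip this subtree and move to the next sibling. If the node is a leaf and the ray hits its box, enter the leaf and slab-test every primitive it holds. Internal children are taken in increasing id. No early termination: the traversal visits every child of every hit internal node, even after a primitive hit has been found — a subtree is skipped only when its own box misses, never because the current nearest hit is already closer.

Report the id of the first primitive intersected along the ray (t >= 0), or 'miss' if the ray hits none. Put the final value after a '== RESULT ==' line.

Traverse from the root:
N0 x:[21,81/2] y:[-8,35] z:[59/2,85/2] -> hit [59/2,35], descend [1, 6, 7, 8]
  N1 x:[31,73/2] y:[-6,12] z:[30,79/2] -> miss, prune
  N6 x:[21,31] y:[-8,12] z:[59/2,40] -> miss, prune
  N7 x:[37,81/2] y:[23,33] z:[32,79/2] -> miss, prune
  N8 x:[43/2,37] y:[19,35] z:[32,85/2] -> hit [32,35], descend [2, 5]
    N2 x:[43/2,63/2] y:[19,27] z:[32,85/2] -> miss, prune
    N5 x:[33,37] y:[27,35] z:[34,39] -> hit [34,35] leaf, test {P0(miss), P3@t=34}

Summary -> nodes [0, 1, 6, 7, 8, 2, 5]; box-tests=7; leaf-entries=1; first=P3

== RESULT ==
3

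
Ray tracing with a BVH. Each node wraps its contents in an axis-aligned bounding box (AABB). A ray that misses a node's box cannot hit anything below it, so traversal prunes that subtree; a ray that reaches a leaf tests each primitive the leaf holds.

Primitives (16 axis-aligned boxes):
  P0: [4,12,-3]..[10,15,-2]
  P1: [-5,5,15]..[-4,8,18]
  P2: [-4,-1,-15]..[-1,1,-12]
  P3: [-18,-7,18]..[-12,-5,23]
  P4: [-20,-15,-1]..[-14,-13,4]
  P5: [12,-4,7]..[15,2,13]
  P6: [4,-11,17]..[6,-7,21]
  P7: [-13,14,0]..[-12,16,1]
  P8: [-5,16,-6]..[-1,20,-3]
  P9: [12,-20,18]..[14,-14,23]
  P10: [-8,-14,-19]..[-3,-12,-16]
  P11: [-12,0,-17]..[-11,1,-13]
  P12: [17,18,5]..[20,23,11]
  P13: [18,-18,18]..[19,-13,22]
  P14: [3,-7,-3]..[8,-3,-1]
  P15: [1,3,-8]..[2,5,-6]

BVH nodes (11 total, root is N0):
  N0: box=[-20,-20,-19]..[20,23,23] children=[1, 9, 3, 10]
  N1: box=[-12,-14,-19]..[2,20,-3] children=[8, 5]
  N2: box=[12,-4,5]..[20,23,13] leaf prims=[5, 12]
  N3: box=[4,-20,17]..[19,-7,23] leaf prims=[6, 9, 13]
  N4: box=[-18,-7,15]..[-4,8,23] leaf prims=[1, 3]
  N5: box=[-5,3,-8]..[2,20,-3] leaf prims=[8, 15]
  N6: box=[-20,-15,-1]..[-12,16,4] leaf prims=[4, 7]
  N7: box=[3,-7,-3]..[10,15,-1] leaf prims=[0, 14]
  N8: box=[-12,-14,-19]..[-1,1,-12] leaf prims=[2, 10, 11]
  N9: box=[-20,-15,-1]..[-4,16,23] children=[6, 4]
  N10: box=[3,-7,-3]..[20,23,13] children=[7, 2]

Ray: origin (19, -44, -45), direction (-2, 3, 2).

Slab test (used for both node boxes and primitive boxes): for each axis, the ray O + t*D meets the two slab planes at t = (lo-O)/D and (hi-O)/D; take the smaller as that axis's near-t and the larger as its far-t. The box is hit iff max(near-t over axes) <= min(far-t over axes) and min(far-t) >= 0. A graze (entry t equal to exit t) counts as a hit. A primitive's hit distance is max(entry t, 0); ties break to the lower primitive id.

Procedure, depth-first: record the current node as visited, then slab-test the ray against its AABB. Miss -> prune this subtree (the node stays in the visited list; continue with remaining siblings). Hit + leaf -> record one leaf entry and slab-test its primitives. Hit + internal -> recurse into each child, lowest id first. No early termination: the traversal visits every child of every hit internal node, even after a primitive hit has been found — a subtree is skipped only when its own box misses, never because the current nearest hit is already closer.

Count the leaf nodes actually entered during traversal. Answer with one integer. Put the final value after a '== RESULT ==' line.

Traverse from the root:
N0 x:[-1/2,39/2] y:[8,67/3] z:[13,34] -> hit [13,39/2], descend [1, 3, 9, 10]
  N1 x:[17/2,31/2] y:[10,64/3] z:[13,21] -> hit [13,31/2], descend [5, 8]
    N5 x:[17/2,12] y:[47/3,64/3] z:[37/2,21] -> miss, prune
    N8 x:[10,31/2] y:[10,15] z:[13,33/2] -> hit [13,15] leaf, test {P2(miss), P10(miss), P11@t=15}
  N3 x:[0,15/2] y:[8,37/3] z:[31,34] -> miss, prune
  N9 x:[23/2,39/2] y:[29/3,20] z:[22,34] -> miss, prune
  N10 x:[-1/2,8] y:[37/3,67/3] z:[21,29] -> miss, prune

Summary -> nodes [0, 1, 5, 8, 3, 9, 10]; box-tests=7; leaf-entries=1; first=P11

== RESULT ==
1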